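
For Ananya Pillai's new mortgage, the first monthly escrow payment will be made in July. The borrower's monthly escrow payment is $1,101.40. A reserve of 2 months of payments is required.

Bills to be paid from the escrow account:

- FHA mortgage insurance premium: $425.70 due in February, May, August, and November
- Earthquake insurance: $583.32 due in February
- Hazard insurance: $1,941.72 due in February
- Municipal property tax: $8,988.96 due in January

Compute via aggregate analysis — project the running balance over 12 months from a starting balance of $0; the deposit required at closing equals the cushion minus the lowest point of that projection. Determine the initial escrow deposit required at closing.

$6,182.70

Cushion = 2 × $1,101.40 = $2,202.80
Trial balance (start $0, +$1,101.40 each month, − disbursements):
  Jul: +$1,101.40 → $1,101.40
  Aug: +$1,101.40 − $425.70 → $1,777.10
  Sep: +$1,101.40 → $2,878.50
  Oct: +$1,101.40 → $3,979.90
  Nov: +$1,101.40 − $425.70 → $4,655.60
  Dec: +$1,101.40 → $5,757.00
  Jan: +$1,101.40 − $8,988.96 → -$2,130.56
  Feb: +$1,101.40 − $2,950.74 → -$3,979.90
  Mar: +$1,101.40 → -$2,878.50
  Apr: +$1,101.40 → -$1,777.10
  May: +$1,101.40 − $425.70 → -$1,101.40
  Jun: +$1,101.40 → $0.00
Lowest trial balance = -$3,979.90 (Feb)
Initial deposit = cushion − low point = $2,202.80 − (-$3,979.90) = $6,182.70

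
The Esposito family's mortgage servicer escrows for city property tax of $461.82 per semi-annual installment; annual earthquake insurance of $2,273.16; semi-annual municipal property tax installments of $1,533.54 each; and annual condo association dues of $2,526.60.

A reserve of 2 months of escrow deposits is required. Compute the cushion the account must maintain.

City property tax = $461.82 × 2 = $923.64 annually
Earthquake insurance = $2,273.16 annually
Municipal property tax = $1,533.54 × 2 = $3,067.08 annually
Condo association dues = $2,526.60 annually
Annual escrow total = $8,790.48
Base monthly escrow = $8,790.48 / 12 = $732.54
Reserve = 2 × $732.54 = $1,465.08

$1,465.08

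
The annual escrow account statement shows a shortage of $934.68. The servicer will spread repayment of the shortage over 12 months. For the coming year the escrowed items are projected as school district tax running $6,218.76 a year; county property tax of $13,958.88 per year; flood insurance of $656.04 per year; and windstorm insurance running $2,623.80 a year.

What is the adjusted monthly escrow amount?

School district tax = $6,218.76 per year
County property tax = $13,958.88 per year
Flood insurance = $656.04 per year
Windstorm insurance = $2,623.80 per year
Annual escrow total = $23,457.48
Monthly = $23,457.48 ÷ 12 = $1,954.79
Shortage spread = $934.68 / 12 = $77.89/mo
New monthly escrow = $1,954.79 + $77.89 = $2,032.68

$2,032.68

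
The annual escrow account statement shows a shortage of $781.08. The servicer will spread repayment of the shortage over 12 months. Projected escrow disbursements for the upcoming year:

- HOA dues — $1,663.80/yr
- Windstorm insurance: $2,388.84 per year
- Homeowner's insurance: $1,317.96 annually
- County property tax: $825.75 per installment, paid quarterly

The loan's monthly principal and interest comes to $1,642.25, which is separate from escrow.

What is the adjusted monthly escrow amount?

HOA dues: $1,663.80
Windstorm insurance: $2,388.84
Homeowner's insurance: $1,317.96
County property tax: $825.75 × 4 = $3,303.00
Annual escrow total = $8,673.60
Monthly escrow = $8,673.60 / 12 = $722.80
Shortage spread = $781.08 ÷ 12 = $65.09/mo
New monthly escrow = $722.80 + $65.09 = $787.89

$787.89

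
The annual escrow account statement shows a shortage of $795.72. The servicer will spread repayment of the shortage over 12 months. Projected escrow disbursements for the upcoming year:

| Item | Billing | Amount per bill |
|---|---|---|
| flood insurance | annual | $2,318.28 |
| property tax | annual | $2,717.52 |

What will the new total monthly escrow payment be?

Flood insurance = $2,318.28/yr
Property tax = $2,717.52/yr
Total annual escrow = $5,035.80
Per month = $5,035.80 / 12 = $419.65
Shortage per month = $795.72 / 12 = $66.31
Adjusted monthly = $419.65 + $66.31 = $485.96

$485.96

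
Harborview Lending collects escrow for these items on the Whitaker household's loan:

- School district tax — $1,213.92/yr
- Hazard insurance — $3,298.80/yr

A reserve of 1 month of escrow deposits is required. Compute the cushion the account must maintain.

$376.06

School district tax — $1,213.92 per year
Hazard insurance — $3,298.80 per year
Total per year = $1,213.92 + $3,298.80 = $4,512.72
Monthly escrow = $4,512.72 / 12 = $376.06
Reserve = 1 × $376.06 = $376.06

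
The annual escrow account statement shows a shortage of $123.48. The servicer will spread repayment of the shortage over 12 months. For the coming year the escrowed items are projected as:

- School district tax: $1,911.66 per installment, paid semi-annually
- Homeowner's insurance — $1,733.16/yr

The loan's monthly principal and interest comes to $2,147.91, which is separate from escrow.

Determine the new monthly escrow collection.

School district tax = $1,911.66 × 2 = $3,823.32 annually
Homeowner's insurance = $1,733.16 annually
Yearly total = $3,823.32 + $1,733.16 = $5,556.48
Per month = $5,556.48 / 12 = $463.04
Shortage spread = $123.48 ÷ 12 = $10.29/mo
New monthly escrow = $463.04 + $10.29 = $473.33

$473.33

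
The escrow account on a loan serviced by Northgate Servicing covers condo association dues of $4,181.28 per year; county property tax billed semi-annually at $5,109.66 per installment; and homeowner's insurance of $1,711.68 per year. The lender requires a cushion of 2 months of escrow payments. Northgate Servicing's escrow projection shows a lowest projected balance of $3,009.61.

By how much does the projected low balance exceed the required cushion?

$324.23

Condo association dues: $4,181.28/yr
County property tax: $5,109.66 × 2 = $10,219.32/yr
Homeowner's insurance: $1,711.68/yr
Combined annual = $16,112.28
Monthly escrow = $16,112.28 / 12 = $1,342.69
Required cushion = 2 × $1,342.69 = $2,685.38
Surplus = $3,009.61 − $2,685.38 = $324.23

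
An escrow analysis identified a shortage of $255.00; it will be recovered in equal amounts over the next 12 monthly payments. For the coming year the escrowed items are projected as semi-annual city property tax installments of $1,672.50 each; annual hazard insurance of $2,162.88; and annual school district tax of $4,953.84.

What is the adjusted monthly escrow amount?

$893.06

City property tax: $1,672.50 × 2 = $3,345.00
Hazard insurance: $2,162.88
School district tax: $4,953.84
Combined annual = $3,345.00 + $2,162.88 + $4,953.84 = $10,461.72
Monthly = $10,461.72 ÷ 12 = $871.81
Shortage spread = $255.00 ÷ 12 = $21.25/mo
Adjusted monthly = $871.81 + $21.25 = $893.06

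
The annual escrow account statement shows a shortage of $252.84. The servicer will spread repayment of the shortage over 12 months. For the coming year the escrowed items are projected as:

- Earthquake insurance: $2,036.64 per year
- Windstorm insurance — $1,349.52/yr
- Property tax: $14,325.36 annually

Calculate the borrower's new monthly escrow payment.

Earthquake insurance — $2,036.64 per year
Windstorm insurance — $1,349.52 per year
Property tax — $14,325.36 per year
Combined annual = $2,036.64 + $1,349.52 + $14,325.36 = $17,711.52
Per month = $17,711.52 / 12 = $1,475.96
Shortage spread = $252.84 / 12 = $21.07/mo
New monthly escrow = $1,475.96 + $21.07 = $1,497.03

$1,497.03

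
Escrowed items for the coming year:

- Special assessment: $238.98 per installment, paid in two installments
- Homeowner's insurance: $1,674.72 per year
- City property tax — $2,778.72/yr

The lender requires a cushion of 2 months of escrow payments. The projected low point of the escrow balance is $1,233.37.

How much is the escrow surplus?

Special assessment — $238.98 × 2 = $477.96/yr
Homeowner's insurance — $1,674.72/yr
City property tax — $2,778.72/yr
Annual escrow total = $4,931.40
Base monthly escrow = $4,931.40 ÷ 12 = $410.95
Required reserve = 2 × $410.95 = $821.90
Excess over cushion: $1,233.37 − $821.90 = $411.47

$411.47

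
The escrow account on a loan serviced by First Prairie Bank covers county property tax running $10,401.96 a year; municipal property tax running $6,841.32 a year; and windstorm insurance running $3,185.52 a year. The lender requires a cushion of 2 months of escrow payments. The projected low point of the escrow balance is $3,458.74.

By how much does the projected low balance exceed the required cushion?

$53.94

County property tax = $10,401.96 per year
Municipal property tax = $6,841.32 per year
Windstorm insurance = $3,185.52 per year
Total per year = $20,428.80
Per month = $20,428.80 / 12 = $1,702.40
Cushion = 2 × $1,702.40 = $3,404.80
Excess over cushion: $3,458.74 − $3,404.80 = $53.94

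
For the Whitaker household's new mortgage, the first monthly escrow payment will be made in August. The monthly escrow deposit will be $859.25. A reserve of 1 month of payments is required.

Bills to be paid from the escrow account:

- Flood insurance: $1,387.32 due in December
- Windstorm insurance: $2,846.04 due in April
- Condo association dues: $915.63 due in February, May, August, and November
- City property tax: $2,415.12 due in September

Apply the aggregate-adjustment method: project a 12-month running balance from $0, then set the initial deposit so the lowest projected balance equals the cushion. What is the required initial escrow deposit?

$2,577.75

Cushion = 1 × $859.25 = $859.25
Trial balance (start $0, +$859.25 each month, − disbursements):
  Aug: +$859.25 − $915.63 → -$56.38
  Sep: +$859.25 − $2,415.12 → -$1,612.25
  Oct: +$859.25 → -$753.00
  Nov: +$859.25 − $915.63 → -$809.38
  Dec: +$859.25 − $1,387.32 → -$1,337.45
  Jan: +$859.25 → -$478.20
  Feb: +$859.25 − $915.63 → -$534.58
  Mar: +$859.25 → $324.67
  Apr: +$859.25 − $2,846.04 → -$1,662.12
  May: +$859.25 − $915.63 → -$1,718.50
  Jun: +$859.25 → -$859.25
  Jul: +$859.25 → $0.00
Lowest trial balance = -$1,718.50 (May)
Initial deposit = cushion − low point = $859.25 − (-$1,718.50) = $2,577.75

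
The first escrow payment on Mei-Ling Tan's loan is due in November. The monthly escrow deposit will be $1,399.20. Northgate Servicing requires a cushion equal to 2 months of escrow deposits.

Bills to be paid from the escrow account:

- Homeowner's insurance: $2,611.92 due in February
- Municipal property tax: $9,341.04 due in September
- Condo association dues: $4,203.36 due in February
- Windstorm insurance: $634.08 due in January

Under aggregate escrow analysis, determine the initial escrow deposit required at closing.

Cushion = 2 × $1,399.20 = $2,798.40
Trial balance (start $0, +$1,399.20 each month, − disbursements):
  Nov: +$1,399.20 → $1,399.20
  Dec: +$1,399.20 → $2,798.40
  Jan: +$1,399.20 − $634.08 → $3,563.52
  Feb: +$1,399.20 − $6,815.28 → -$1,852.56
  Mar: +$1,399.20 → -$453.36
  Apr: +$1,399.20 → $945.84
  May: +$1,399.20 → $2,345.04
  Jun: +$1,399.20 → $3,744.24
  Jul: +$1,399.20 → $5,143.44
  Aug: +$1,399.20 → $6,542.64
  Sep: +$1,399.20 − $9,341.04 → -$1,399.20
  Oct: +$1,399.20 → $0.00
Lowest trial balance = -$1,852.56 (Feb)
Initial deposit = cushion − low point = $2,798.40 − (-$1,852.56) = $4,650.96

$4,650.96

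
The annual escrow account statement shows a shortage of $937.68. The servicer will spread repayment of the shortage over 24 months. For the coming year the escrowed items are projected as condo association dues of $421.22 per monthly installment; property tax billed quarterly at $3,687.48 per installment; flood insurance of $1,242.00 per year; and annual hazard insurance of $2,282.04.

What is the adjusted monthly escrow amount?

$1,983.12

Condo association dues: $421.22 × 12 = $5,054.64/yr
Property tax: $3,687.48 × 4 = $14,749.92/yr
Flood insurance: $1,242.00/yr
Hazard insurance: $2,282.04/yr
Total annual escrow = $5,054.64 + $14,749.92 + $1,242.00 + $2,282.04 = $23,328.60
Per month = $23,328.60 ÷ 12 = $1,944.05
Shortage per month = $937.68 / 24 = $39.07
Adjusted monthly = $1,944.05 + $39.07 = $1,983.12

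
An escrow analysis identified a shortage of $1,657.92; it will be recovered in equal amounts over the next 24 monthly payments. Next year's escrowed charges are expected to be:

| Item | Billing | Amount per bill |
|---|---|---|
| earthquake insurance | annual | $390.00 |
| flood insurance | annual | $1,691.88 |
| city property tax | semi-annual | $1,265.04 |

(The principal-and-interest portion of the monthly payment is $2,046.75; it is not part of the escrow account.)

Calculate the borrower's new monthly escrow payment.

$453.41

Earthquake insurance = $390.00 annually
Flood insurance = $1,691.88 annually
City property tax = $1,265.04 × 2 = $2,530.08 annually
Yearly total = $390.00 + $1,691.88 + $2,530.08 = $4,611.96
Per month = $4,611.96 / 12 = $384.33
Monthly shortage recovery: $1,657.92 ÷ 24 = $69.08
New monthly escrow = $384.33 + $69.08 = $453.41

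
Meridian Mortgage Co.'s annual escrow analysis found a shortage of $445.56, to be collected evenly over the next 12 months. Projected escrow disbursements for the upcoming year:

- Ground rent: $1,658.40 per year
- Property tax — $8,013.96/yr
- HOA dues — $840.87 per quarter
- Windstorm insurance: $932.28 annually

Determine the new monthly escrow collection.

Ground rent: $1,658.40 per year
Property tax: $8,013.96 per year
HOA dues: $840.87 × 4 = $3,363.48 per year
Windstorm insurance: $932.28 per year
Total annual escrow = $13,968.12
Base monthly escrow = $13,968.12 ÷ 12 = $1,164.01
Shortage spread = $445.56 / 12 = $37.13/mo
Adjusted monthly = $1,164.01 + $37.13 = $1,201.14

$1,201.14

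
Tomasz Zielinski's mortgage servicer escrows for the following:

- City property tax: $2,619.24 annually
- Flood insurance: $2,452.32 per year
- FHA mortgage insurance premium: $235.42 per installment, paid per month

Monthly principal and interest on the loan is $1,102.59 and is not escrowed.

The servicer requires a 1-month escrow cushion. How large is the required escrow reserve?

$658.05

City property tax = $2,619.24
Flood insurance = $2,452.32
FHA mortgage insurance premium = $235.42 × 12 = $2,825.04
Annual escrow total = $7,896.60
Per month = $7,896.60 ÷ 12 = $658.05
Required cushion = 1 × $658.05 = $658.05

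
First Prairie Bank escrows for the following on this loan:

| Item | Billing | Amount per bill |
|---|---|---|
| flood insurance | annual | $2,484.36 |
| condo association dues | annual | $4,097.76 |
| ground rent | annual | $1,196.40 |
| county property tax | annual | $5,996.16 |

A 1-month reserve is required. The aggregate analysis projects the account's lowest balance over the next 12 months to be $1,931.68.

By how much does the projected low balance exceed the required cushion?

$783.79

Flood insurance: $2,484.36 annually
Condo association dues: $4,097.76 annually
Ground rent: $1,196.40 annually
County property tax: $5,996.16 annually
Total annual escrow = $2,484.36 + $4,097.76 + $1,196.40 + $5,996.16 = $13,774.68
Monthly = $13,774.68 / 12 = $1,147.89
Required cushion = 1 × $1,147.89 = $1,147.89
Excess over cushion: $1,931.68 − $1,147.89 = $783.79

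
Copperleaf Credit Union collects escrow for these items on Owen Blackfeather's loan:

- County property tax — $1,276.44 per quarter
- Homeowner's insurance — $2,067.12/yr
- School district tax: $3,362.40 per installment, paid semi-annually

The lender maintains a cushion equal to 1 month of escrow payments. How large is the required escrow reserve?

$1,158.14

County property tax = $1,276.44 × 4 = $5,105.76/yr
Homeowner's insurance = $2,067.12/yr
School district tax = $3,362.40 × 2 = $6,724.80/yr
Annual escrow total = $5,105.76 + $2,067.12 + $6,724.80 = $13,897.68
Monthly escrow = $13,897.68 ÷ 12 = $1,158.14
Reserve = 1 × $1,158.14 = $1,158.14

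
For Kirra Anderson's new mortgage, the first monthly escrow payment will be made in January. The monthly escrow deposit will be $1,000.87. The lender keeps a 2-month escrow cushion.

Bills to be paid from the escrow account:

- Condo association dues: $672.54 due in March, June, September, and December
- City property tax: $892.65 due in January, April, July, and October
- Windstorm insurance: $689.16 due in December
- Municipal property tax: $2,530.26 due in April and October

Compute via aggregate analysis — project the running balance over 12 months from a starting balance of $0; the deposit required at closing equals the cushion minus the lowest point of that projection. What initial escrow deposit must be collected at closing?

$2,986.36

Cushion = 2 × $1,000.87 = $2,001.74
Trial balance (start $0, +$1,000.87 each month, − disbursements):
  Jan: +$1,000.87 − $892.65 → $108.22
  Feb: +$1,000.87 → $1,109.09
  Mar: +$1,000.87 − $672.54 → $1,437.42
  Apr: +$1,000.87 − $3,422.91 → -$984.62
  May: +$1,000.87 → $16.25
  Jun: +$1,000.87 − $672.54 → $344.58
  Jul: +$1,000.87 − $892.65 → $452.80
  Aug: +$1,000.87 → $1,453.67
  Sep: +$1,000.87 − $672.54 → $1,782.00
  Oct: +$1,000.87 − $3,422.91 → -$640.04
  Nov: +$1,000.87 → $360.83
  Dec: +$1,000.87 − $1,361.70 → $0.00
Lowest trial balance = -$984.62 (Apr)
Initial deposit = cushion − low point = $2,001.74 − (-$984.62) = $2,986.36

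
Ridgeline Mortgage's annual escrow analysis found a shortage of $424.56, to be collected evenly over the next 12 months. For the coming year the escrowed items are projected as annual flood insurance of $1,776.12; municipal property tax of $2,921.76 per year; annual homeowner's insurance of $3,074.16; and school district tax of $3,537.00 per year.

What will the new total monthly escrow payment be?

Flood insurance: $1,776.12 annually
Municipal property tax: $2,921.76 annually
Homeowner's insurance: $3,074.16 annually
School district tax: $3,537.00 annually
Yearly total = $1,776.12 + $2,921.76 + $3,074.16 + $3,537.00 = $11,309.04
Monthly = $11,309.04 ÷ 12 = $942.42
Monthly shortage recovery: $424.56 ÷ 12 = $35.38
New monthly escrow = $942.42 + $35.38 = $977.80

$977.80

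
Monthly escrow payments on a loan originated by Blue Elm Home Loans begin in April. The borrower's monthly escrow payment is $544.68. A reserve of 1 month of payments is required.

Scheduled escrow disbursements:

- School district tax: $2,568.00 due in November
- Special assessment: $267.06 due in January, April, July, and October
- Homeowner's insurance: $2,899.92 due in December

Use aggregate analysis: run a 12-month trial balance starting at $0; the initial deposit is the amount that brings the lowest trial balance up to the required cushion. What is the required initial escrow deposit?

Cushion = 1 × $544.68 = $544.68
Trial balance (start $0, +$544.68 each month, − disbursements):
  Apr: +$544.68 − $267.06 → $277.62
  May: +$544.68 → $822.30
  Jun: +$544.68 → $1,366.98
  Jul: +$544.68 − $267.06 → $1,644.60
  Aug: +$544.68 → $2,189.28
  Sep: +$544.68 → $2,733.96
  Oct: +$544.68 − $267.06 → $3,011.58
  Nov: +$544.68 − $2,568.00 → $988.26
  Dec: +$544.68 − $2,899.92 → -$1,366.98
  Jan: +$544.68 − $267.06 → -$1,089.36
  Feb: +$544.68 → -$544.68
  Mar: +$544.68 → $0.00
Lowest trial balance = -$1,366.98 (Dec)
Initial deposit = cushion − low point = $544.68 − (-$1,366.98) = $1,911.66

$1,911.66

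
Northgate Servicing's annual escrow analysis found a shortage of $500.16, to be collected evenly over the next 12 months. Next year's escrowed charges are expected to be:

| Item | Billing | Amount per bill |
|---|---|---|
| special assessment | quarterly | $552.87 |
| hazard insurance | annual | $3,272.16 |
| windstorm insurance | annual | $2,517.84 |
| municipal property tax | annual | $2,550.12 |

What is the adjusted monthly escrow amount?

$920.98

Special assessment = $552.87 × 4 = $2,211.48 per year
Hazard insurance = $3,272.16 per year
Windstorm insurance = $2,517.84 per year
Municipal property tax = $2,550.12 per year
Combined annual = $2,211.48 + $3,272.16 + $2,517.84 + $2,550.12 = $10,551.60
Base monthly escrow = $10,551.60 / 12 = $879.30
Shortage per month = $500.16 ÷ 12 = $41.68
Adjusted monthly = $879.30 + $41.68 = $920.98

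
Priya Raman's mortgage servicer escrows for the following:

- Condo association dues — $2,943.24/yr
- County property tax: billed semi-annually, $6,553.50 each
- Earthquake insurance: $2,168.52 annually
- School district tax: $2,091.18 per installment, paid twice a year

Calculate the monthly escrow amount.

$1,866.76

Condo association dues = $2,943.24/yr
County property tax = $6,553.50 × 2 = $13,107.00/yr
Earthquake insurance = $2,168.52/yr
School district tax = $2,091.18 × 2 = $4,182.36/yr
Total per year = $22,401.12
Per month = $22,401.12 / 12 = $1,866.76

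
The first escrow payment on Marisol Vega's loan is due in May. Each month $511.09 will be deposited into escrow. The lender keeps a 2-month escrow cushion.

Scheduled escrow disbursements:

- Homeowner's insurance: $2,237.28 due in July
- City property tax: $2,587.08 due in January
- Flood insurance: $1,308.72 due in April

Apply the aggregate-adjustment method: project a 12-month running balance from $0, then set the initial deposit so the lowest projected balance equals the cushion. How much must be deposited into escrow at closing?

$1,726.19

Cushion = 2 × $511.09 = $1,022.18
Trial balance (start $0, +$511.09 each month, − disbursements):
  May: +$511.09 → $511.09
  Jun: +$511.09 → $1,022.18
  Jul: +$511.09 − $2,237.28 → -$704.01
  Aug: +$511.09 → -$192.92
  Sep: +$511.09 → $318.17
  Oct: +$511.09 → $829.26
  Nov: +$511.09 → $1,340.35
  Dec: +$511.09 → $1,851.44
  Jan: +$511.09 − $2,587.08 → -$224.55
  Feb: +$511.09 → $286.54
  Mar: +$511.09 → $797.63
  Apr: +$511.09 − $1,308.72 → $0.00
Lowest trial balance = -$704.01 (Jul)
Initial deposit = cushion − low point = $1,022.18 − (-$704.01) = $1,726.19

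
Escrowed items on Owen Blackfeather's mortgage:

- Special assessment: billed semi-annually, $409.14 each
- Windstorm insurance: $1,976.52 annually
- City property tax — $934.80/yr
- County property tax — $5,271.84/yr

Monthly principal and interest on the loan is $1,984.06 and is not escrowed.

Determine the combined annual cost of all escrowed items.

$9,001.44

Special assessment: $409.14 × 2 = $818.28/yr
Windstorm insurance: $1,976.52/yr
City property tax: $934.80/yr
County property tax: $5,271.84/yr
Total annual escrow = $818.28 + $1,976.52 + $934.80 + $5,271.84 = $9,001.44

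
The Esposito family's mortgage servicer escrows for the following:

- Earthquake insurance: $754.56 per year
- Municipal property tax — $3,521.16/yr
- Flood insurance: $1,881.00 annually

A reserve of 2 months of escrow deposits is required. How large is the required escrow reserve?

$1,026.12

Earthquake insurance = $754.56/yr
Municipal property tax = $3,521.16/yr
Flood insurance = $1,881.00/yr
Yearly total = $6,156.72
Per month = $6,156.72 ÷ 12 = $513.06
Required cushion = 2 × $513.06 = $1,026.12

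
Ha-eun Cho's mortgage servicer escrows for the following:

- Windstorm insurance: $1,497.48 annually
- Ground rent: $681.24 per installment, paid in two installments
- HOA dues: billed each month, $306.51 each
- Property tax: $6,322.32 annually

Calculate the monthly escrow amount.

Windstorm insurance = $1,497.48 per year
Ground rent = $681.24 × 2 = $1,362.48 per year
HOA dues = $306.51 × 12 = $3,678.12 per year
Property tax = $6,322.32 per year
Total annual escrow = $1,497.48 + $1,362.48 + $3,678.12 + $6,322.32 = $12,860.40
Monthly escrow = $12,860.40 ÷ 12 = $1,071.70

$1,071.70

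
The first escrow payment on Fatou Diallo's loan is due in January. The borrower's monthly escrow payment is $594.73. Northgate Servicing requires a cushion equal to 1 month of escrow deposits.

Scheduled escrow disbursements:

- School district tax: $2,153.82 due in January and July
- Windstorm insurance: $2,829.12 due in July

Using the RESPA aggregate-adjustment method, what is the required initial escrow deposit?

Cushion = 1 × $594.73 = $594.73
Trial balance (start $0, +$594.73 each month, − disbursements):
  Jan: +$594.73 − $2,153.82 → -$1,559.09
  Feb: +$594.73 → -$964.36
  Mar: +$594.73 → -$369.63
  Apr: +$594.73 → $225.10
  May: +$594.73 → $819.83
  Jun: +$594.73 → $1,414.56
  Jul: +$594.73 − $4,982.94 → -$2,973.65
  Aug: +$594.73 → -$2,378.92
  Sep: +$594.73 → -$1,784.19
  Oct: +$594.73 → -$1,189.46
  Nov: +$594.73 → -$594.73
  Dec: +$594.73 → $0.00
Lowest trial balance = -$2,973.65 (Jul)
Initial deposit = cushion − low point = $594.73 − (-$2,973.65) = $3,568.38

$3,568.38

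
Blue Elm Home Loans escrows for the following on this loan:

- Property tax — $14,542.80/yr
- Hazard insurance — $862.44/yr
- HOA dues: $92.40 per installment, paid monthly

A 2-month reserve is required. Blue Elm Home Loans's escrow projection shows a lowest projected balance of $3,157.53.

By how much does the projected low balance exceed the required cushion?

Property tax — $14,542.80
Hazard insurance — $862.44
HOA dues — $92.40 × 12 = $1,108.80
Total annual escrow = $14,542.80 + $862.44 + $1,108.80 = $16,514.04
Base monthly escrow = $16,514.04 ÷ 12 = $1,376.17
Cushion = 2 × $1,376.17 = $2,752.34
Excess over cushion: $3,157.53 − $2,752.34 = $405.19

$405.19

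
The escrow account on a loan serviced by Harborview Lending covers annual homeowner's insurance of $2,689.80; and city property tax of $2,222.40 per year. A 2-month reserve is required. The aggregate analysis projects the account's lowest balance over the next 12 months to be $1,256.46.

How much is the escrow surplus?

$437.76

Homeowner's insurance: $2,689.80
City property tax: $2,222.40
Yearly total = $2,689.80 + $2,222.40 = $4,912.20
Per month = $4,912.20 / 12 = $409.35
Required cushion = 2 × $409.35 = $818.70
Excess over cushion: $1,256.46 − $818.70 = $437.76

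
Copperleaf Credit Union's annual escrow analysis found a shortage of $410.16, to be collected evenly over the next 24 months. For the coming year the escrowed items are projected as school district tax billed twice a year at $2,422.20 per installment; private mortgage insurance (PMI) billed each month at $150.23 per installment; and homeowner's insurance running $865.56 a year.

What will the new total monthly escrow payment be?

$643.15

School district tax = $2,422.20 × 2 = $4,844.40 per year
Private mortgage insurance (PMI) = $150.23 × 12 = $1,802.76 per year
Homeowner's insurance = $865.56 per year
Combined annual = $4,844.40 + $1,802.76 + $865.56 = $7,512.72
Monthly escrow = $7,512.72 / 12 = $626.06
Monthly shortage recovery: $410.16 ÷ 24 = $17.09
Adjusted monthly = $626.06 + $17.09 = $643.15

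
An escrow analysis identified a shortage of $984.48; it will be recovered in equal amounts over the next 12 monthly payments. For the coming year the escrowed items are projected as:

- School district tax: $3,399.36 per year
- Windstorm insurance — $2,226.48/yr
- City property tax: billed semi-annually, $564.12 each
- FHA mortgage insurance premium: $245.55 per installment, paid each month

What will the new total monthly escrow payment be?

$890.43

School district tax: $3,399.36 per year
Windstorm insurance: $2,226.48 per year
City property tax: $564.12 × 2 = $1,128.24 per year
FHA mortgage insurance premium: $245.55 × 12 = $2,946.60 per year
Yearly total = $9,700.68
Base monthly escrow = $9,700.68 / 12 = $808.39
Shortage per month = $984.48 / 12 = $82.04
Adjusted monthly = $808.39 + $82.04 = $890.43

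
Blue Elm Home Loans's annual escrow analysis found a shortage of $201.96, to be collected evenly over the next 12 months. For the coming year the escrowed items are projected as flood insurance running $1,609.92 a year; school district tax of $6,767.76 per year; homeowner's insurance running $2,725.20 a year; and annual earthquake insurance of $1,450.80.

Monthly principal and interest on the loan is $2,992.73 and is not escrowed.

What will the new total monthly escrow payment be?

Flood insurance: $1,609.92 annually
School district tax: $6,767.76 annually
Homeowner's insurance: $2,725.20 annually
Earthquake insurance: $1,450.80 annually
Total per year = $1,609.92 + $6,767.76 + $2,725.20 + $1,450.80 = $12,553.68
Per month = $12,553.68 ÷ 12 = $1,046.14
Shortage per month = $201.96 ÷ 12 = $16.83
Adjusted monthly = $1,046.14 + $16.83 = $1,062.97

$1,062.97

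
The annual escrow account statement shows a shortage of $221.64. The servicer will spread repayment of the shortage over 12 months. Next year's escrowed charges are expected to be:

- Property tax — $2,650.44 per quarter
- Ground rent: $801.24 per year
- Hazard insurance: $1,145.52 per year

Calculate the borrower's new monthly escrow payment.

Property tax — $2,650.44 × 4 = $10,601.76 annually
Ground rent — $801.24 annually
Hazard insurance — $1,145.52 annually
Combined annual = $10,601.76 + $801.24 + $1,145.52 = $12,548.52
Monthly escrow = $12,548.52 / 12 = $1,045.71
Monthly shortage recovery: $221.64 ÷ 12 = $18.47
Adjusted monthly = $1,045.71 + $18.47 = $1,064.18

$1,064.18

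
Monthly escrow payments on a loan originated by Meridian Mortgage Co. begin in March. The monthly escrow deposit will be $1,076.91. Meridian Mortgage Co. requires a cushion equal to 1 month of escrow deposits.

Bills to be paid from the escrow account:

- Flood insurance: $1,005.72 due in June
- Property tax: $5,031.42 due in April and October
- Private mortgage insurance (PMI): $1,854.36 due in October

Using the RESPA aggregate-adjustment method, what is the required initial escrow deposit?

Cushion = 1 × $1,076.91 = $1,076.91
Trial balance (start $0, +$1,076.91 each month, − disbursements):
  Mar: +$1,076.91 → $1,076.91
  Apr: +$1,076.91 − $5,031.42 → -$2,877.60
  May: +$1,076.91 → -$1,800.69
  Jun: +$1,076.91 − $1,005.72 → -$1,729.50
  Jul: +$1,076.91 → -$652.59
  Aug: +$1,076.91 → $424.32
  Sep: +$1,076.91 → $1,501.23
  Oct: +$1,076.91 − $6,885.78 → -$4,307.64
  Nov: +$1,076.91 → -$3,230.73
  Dec: +$1,076.91 → -$2,153.82
  Jan: +$1,076.91 → -$1,076.91
  Feb: +$1,076.91 → $0.00
Lowest trial balance = -$4,307.64 (Oct)
Initial deposit = cushion − low point = $1,076.91 − (-$4,307.64) = $5,384.55

$5,384.55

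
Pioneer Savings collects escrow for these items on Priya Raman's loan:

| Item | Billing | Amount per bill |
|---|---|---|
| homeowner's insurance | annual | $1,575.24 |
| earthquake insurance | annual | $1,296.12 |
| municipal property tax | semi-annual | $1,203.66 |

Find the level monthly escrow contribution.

$439.89

Homeowner's insurance — $1,575.24/yr
Earthquake insurance — $1,296.12/yr
Municipal property tax — $1,203.66 × 2 = $2,407.32/yr
Combined annual = $5,278.68
Per month = $5,278.68 ÷ 12 = $439.89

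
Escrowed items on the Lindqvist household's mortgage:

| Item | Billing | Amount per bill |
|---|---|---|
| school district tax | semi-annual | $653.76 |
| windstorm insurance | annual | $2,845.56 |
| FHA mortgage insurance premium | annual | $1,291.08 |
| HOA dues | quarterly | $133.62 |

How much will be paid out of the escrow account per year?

School district tax: $653.76 × 2 = $1,307.52/yr
Windstorm insurance: $2,845.56/yr
FHA mortgage insurance premium: $1,291.08/yr
HOA dues: $133.62 × 4 = $534.48/yr
Total annual escrow = $1,307.52 + $2,845.56 + $1,291.08 + $534.48 = $5,978.64

$5,978.64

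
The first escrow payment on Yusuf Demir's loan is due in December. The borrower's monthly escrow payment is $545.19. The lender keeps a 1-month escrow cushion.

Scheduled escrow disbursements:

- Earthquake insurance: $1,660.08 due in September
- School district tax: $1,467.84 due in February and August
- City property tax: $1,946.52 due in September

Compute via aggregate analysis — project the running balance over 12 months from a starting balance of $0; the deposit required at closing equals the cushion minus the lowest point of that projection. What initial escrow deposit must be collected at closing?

$1,635.57

Cushion = 1 × $545.19 = $545.19
Trial balance (start $0, +$545.19 each month, − disbursements):
  Dec: +$545.19 → $545.19
  Jan: +$545.19 → $1,090.38
  Feb: +$545.19 − $1,467.84 → $167.73
  Mar: +$545.19 → $712.92
  Apr: +$545.19 → $1,258.11
  May: +$545.19 → $1,803.30
  Jun: +$545.19 → $2,348.49
  Jul: +$545.19 → $2,893.68
  Aug: +$545.19 − $1,467.84 → $1,971.03
  Sep: +$545.19 − $3,606.60 → -$1,090.38
  Oct: +$545.19 → -$545.19
  Nov: +$545.19 → $0.00
Lowest trial balance = -$1,090.38 (Sep)
Initial deposit = cushion − low point = $545.19 − (-$1,090.38) = $1,635.57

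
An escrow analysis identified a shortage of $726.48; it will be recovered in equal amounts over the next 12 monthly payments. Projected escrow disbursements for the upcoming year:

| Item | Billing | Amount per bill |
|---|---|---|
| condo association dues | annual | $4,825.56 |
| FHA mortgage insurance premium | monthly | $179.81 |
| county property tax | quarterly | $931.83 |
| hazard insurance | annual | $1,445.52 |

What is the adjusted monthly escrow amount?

$1,073.55

Condo association dues — $4,825.56 per year
FHA mortgage insurance premium — $179.81 × 12 = $2,157.72 per year
County property tax — $931.83 × 4 = $3,727.32 per year
Hazard insurance — $1,445.52 per year
Total annual escrow = $12,156.12
Per month = $12,156.12 ÷ 12 = $1,013.01
Monthly shortage recovery: $726.48 ÷ 12 = $60.54
Adjusted monthly = $1,013.01 + $60.54 = $1,073.55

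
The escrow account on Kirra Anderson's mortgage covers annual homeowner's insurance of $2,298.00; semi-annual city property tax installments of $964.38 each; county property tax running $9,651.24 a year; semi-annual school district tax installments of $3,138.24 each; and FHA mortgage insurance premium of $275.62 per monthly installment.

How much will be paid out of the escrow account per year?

Homeowner's insurance: $2,298.00
City property tax: $964.38 × 2 = $1,928.76
County property tax: $9,651.24
School district tax: $3,138.24 × 2 = $6,276.48
FHA mortgage insurance premium: $275.62 × 12 = $3,307.44
Annual escrow total = $23,461.92

$23,461.92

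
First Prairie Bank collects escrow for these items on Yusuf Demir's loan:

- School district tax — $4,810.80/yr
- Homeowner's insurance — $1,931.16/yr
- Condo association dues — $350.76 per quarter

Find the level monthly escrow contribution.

School district tax — $4,810.80 annually
Homeowner's insurance — $1,931.16 annually
Condo association dues — $350.76 × 4 = $1,403.04 annually
Yearly total = $8,145.00
Base monthly escrow = $8,145.00 ÷ 12 = $678.75

$678.75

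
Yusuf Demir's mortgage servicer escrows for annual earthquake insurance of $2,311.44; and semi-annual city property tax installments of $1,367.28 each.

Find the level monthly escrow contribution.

$420.50

Earthquake insurance — $2,311.44 per year
City property tax — $1,367.28 × 2 = $2,734.56 per year
Total annual escrow = $2,311.44 + $2,734.56 = $5,046.00
Monthly escrow = $5,046.00 / 12 = $420.50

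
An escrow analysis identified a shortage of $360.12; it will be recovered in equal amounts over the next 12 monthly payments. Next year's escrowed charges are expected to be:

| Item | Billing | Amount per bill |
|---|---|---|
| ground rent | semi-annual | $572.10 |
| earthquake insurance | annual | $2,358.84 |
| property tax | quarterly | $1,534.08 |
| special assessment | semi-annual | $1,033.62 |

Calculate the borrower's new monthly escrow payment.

Ground rent: $572.10 × 2 = $1,144.20 annually
Earthquake insurance: $2,358.84 annually
Property tax: $1,534.08 × 4 = $6,136.32 annually
Special assessment: $1,033.62 × 2 = $2,067.24 annually
Combined annual = $1,144.20 + $2,358.84 + $6,136.32 + $2,067.24 = $11,706.60
Per month = $11,706.60 ÷ 12 = $975.55
Shortage per month = $360.12 / 12 = $30.01
Adjusted monthly = $975.55 + $30.01 = $1,005.56

$1,005.56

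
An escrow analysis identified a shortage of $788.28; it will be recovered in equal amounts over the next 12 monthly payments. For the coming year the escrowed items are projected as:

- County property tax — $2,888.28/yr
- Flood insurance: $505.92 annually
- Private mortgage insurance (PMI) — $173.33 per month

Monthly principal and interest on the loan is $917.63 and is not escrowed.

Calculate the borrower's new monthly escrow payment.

County property tax: $2,888.28 annually
Flood insurance: $505.92 annually
Private mortgage insurance (PMI): $173.33 × 12 = $2,079.96 annually
Yearly total = $2,888.28 + $505.92 + $2,079.96 = $5,474.16
Monthly = $5,474.16 / 12 = $456.18
Shortage spread = $788.28 / 12 = $65.69/mo
New monthly escrow = $456.18 + $65.69 = $521.87

$521.87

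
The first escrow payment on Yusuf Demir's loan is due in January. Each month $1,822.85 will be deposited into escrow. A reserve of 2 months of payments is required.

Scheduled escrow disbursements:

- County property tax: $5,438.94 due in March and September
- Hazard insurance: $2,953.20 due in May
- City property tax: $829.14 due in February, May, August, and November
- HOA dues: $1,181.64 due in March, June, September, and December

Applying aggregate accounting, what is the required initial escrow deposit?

$7,103.47

Cushion = 2 × $1,822.85 = $3,645.70
Trial balance (start $0, +$1,822.85 each month, − disbursements):
  Jan: +$1,822.85 → $1,822.85
  Feb: +$1,822.85 − $829.14 → $2,816.56
  Mar: +$1,822.85 − $6,620.58 → -$1,981.17
  Apr: +$1,822.85 → -$158.32
  May: +$1,822.85 − $3,782.34 → -$2,117.81
  Jun: +$1,822.85 − $1,181.64 → -$1,476.60
  Jul: +$1,822.85 → $346.25
  Aug: +$1,822.85 − $829.14 → $1,339.96
  Sep: +$1,822.85 − $6,620.58 → -$3,457.77
  Oct: +$1,822.85 → -$1,634.92
  Nov: +$1,822.85 − $829.14 → -$641.21
  Dec: +$1,822.85 − $1,181.64 → $0.00
Lowest trial balance = -$3,457.77 (Sep)
Initial deposit = cushion − low point = $3,645.70 − (-$3,457.77) = $7,103.47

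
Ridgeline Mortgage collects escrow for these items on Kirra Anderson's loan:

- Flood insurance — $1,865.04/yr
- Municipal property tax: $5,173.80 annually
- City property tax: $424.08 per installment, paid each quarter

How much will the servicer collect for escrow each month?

$727.93

Flood insurance = $1,865.04
Municipal property tax = $5,173.80
City property tax = $424.08 × 4 = $1,696.32
Total per year = $1,865.04 + $5,173.80 + $1,696.32 = $8,735.16
Base monthly escrow = $8,735.16 / 12 = $727.93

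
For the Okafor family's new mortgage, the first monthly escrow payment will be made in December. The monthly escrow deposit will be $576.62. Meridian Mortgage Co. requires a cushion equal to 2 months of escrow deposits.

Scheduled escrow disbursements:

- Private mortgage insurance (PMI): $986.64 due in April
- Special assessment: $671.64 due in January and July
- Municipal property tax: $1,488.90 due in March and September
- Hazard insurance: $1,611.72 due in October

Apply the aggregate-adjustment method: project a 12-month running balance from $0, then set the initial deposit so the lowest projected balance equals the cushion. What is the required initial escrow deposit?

Cushion = 2 × $576.62 = $1,153.24
Trial balance (start $0, +$576.62 each month, − disbursements):
  Dec: +$576.62 → $576.62
  Jan: +$576.62 − $671.64 → $481.60
  Feb: +$576.62 → $1,058.22
  Mar: +$576.62 − $1,488.90 → $145.94
  Apr: +$576.62 − $986.64 → -$264.08
  May: +$576.62 → $312.54
  Jun: +$576.62 → $889.16
  Jul: +$576.62 − $671.64 → $794.14
  Aug: +$576.62 → $1,370.76
  Sep: +$576.62 − $1,488.90 → $458.48
  Oct: +$576.62 − $1,611.72 → -$576.62
  Nov: +$576.62 → $0.00
Lowest trial balance = -$576.62 (Oct)
Initial deposit = cushion − low point = $1,153.24 − (-$576.62) = $1,729.86

$1,729.86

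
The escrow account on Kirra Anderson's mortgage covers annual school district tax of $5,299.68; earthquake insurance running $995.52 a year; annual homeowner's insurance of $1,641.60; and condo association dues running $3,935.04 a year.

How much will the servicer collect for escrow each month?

$989.32

School district tax = $5,299.68
Earthquake insurance = $995.52
Homeowner's insurance = $1,641.60
Condo association dues = $3,935.04
Combined annual = $11,871.84
Monthly = $11,871.84 / 12 = $989.32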